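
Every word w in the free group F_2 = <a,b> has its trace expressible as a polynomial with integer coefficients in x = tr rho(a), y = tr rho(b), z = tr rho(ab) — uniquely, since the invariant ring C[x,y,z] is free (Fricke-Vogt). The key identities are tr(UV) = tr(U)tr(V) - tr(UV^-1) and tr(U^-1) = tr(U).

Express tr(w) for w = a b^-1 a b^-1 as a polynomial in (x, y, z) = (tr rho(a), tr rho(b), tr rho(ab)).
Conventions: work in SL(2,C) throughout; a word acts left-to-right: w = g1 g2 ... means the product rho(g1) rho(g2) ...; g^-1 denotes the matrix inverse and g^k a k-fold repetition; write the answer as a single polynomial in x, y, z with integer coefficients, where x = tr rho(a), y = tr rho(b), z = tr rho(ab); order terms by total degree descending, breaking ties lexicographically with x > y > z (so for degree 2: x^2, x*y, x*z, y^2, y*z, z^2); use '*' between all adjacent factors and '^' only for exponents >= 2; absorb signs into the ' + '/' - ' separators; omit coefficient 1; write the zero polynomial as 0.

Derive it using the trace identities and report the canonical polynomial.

x^2*y^2 - 2*x*y*z + z^2 - 2

trace(a^2) = trace(a) trace(a) - trace(1)   [square of a] = x^2 - 2
trace(a^2 b) = trace(a) trace(b a) - trace(b)   [square of a] = x*z - y
apply: trace(a b^-1 a) = trace(a^2) trace(b) - trace(a^2 b)   [inverse elimination on b] = x^2*y - x*z - y
trace(a b a b) = trace(b a) trace(b a) - trace(1)   [split at a repeated b] = z^2 - 2
trace(a b^-1 a b) = trace(a b a) trace(b) - trace(a b a b)   [inverse elimination on b] = x*y*z - y^2 - z^2 + 2
use: trace(a b^-1 a b^-1) = trace(a b^-1 a) trace(b) - trace(a b^-1 a b)   [inverse elimination on b] = x^2*y^2 - 2*x*y*z + z^2 - 2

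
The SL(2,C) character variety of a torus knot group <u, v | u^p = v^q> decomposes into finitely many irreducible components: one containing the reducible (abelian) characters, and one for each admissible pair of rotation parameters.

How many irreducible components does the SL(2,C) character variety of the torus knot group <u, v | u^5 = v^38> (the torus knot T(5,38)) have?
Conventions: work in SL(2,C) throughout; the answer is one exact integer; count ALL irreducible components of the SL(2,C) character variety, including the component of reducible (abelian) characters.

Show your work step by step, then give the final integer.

75

In the torus knot group T(5,38), u^5 = v^38 is central, so an irreducible representation sends it to +I or -I (Schur).
This locks tr(u) to 2*cos(pi*alpha/5), alpha in 1..4, and tr(v) to 2*cos(pi*beta/38), beta in 1..37, on each component of irreducible characters.
u^5 = (-1)^alpha I and v^38 = (-1)^beta I must agree, so alpha and beta have equal parity.
Enumerate parity-matched pairs: 2*19 odd-odd plus 2*18 even-even gives 74.
components with irreducible characters: 74; plus the single component of reducible (abelian) characters: total 75.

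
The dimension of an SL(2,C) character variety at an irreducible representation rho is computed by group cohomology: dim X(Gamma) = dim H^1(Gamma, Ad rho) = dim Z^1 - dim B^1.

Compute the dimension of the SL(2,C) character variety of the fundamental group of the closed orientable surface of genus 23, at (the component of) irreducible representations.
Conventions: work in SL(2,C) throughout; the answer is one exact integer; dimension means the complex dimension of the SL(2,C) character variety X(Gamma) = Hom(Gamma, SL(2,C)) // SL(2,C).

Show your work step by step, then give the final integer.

132

Gamma = pi_1(Sigma_23) = < a_1, b_1, ..., a_23, b_23 | prod [a_i, b_i] > has 2g = 46 generators and 1 relator.
Before the relator condition, cocycle space has dim 3*46 = 138.
d_2 is surjective at irreducible rho (its cokernel H^2 is dual to H^0 = 0), so dim Z^1 = 138 - 3 = 135.
dim B^1 = 3 (coboundaries, injective at irreducible rho).
dim H^1 = 135 - 3 = 132 = dim X.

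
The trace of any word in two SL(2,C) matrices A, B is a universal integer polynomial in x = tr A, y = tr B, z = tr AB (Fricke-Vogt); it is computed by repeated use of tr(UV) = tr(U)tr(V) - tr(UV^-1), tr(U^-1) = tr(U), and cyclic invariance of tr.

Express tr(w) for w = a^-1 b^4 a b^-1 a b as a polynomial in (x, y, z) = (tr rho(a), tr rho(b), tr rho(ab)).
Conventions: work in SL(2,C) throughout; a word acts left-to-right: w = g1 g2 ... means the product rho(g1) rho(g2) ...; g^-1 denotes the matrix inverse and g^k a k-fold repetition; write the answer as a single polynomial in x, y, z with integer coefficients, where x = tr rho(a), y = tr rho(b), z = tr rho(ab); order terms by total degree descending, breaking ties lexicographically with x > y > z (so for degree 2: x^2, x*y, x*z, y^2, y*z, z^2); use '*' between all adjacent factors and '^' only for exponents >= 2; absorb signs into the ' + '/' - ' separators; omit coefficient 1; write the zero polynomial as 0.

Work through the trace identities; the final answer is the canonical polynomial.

use: trace(b a b) = trace(b)*trace(a b) - trace(a)  (reduce the b square) = y*z - x
trace(b a b^2) = trace(b)*trace(b a b) - trace(b a)  (reduce the b square) = y^2*z - x*y - z
use: trace(b^3 a b) = trace(b)*trace(b a b^2) - trace(b a b)  (reduce the b square) = y^3*z - x*y^2 - 2*y*z + x
trace(b^5 a) = trace(b)*trace(b^3 a b) - trace(b^3 a)  (reduce the b square) = y^4*z - x*y^3 - 3*y^2*z + 2*x*y + z
apply: trace(b^2) = trace(b)*trace(b) - trace(1)  (reduce the b square) = y^2 - 2
use: trace(b^3) = trace(b)*trace(b^2) - trace(b)  (reduce the b square) = y^3 - 3*y
apply: trace(b^4) = trace(b)*trace(b^3) - trace(b^2)  (reduce the b square) = y^4 - 4*y^2 + 2
use: trace(b^5) = trace(b)*trace(b^4) - trace(b^3)  (reduce the b square) = y^5 - 5*y^3 + 5*y
use: trace(a b^5 a) = trace(a)*trace(b^5 a) - trace(b^5)  (reduce the a square) = x*y^4*z - x^2*y^3 - y^5 - 3*x*y^2*z + 2*x^2*y + 5*y^3 + x*z - 5*y
use: trace(a b a b) = trace(b a)*trace(b a) - trace(1)  (split on b) = z^2 - 2
trace(a b a) = trace(a)*trace(b a) - trace(b)  (reduce the a square) = x*z - y
use: trace(b a b a b) = trace(b)*trace(a b a b) - trace(a b a)  (reduce the b square) = y*z^2 - x*z - y
use: trace(a b a b^3) = trace(b)*trace(b a b a b) - trace(b a b a)  (reduce the b square) = y^2*z^2 - x*y*z - y^2 - z^2 + 2
use: trace(b^2 a b a b^2) = trace(b)*trace(a b a b^3) - trace(a b a b^2)  (reduce the b square) = y^3*z^2 - x*y^2*z - y^3 - 2*y*z^2 + x*z + 3*y
trace(a b^5 a b) = trace(b)*trace(b^2 a b a b^2) - trace(b^2 a b a b)  (reduce the b square) = y^4*z^2 - x*y^3*z - y^4 - 3*y^2*z^2 + 2*x*y*z + 4*y^2 + z^2 - 2
trace(b^4 a b^-1 a b) = trace(a b^5 a)*trace(b) - trace(a b^5 a b)  (eliminate b^-1) = x*y^5*z - x^2*y^4 - y^6 - y^4*z^2 - 2*x*y^3*z + 2*x^2*y^2 + 6*y^4 + 3*y^2*z^2 - x*y*z - 9*y^2 - z^2 + 2
trace(a b a b^4 a) = trace(a)*trace(b a b^4 a) - trace(b a b^4)  (reduce the a square) = x*y^3*z^2 - x^2*y^2*z - y^4*z - 2*x*y*z^2 + x^2*z + 3*y^2*z + x*y - z
trace(a b a b a b) = trace(b a)*trace(b a b a) - trace(b^-1 a^-1)  (split on b) = z^3 - 3*z
trace(a b a b a) = trace(a)*trace(b a b a) - trace(b a b)  (reduce the a square) = x*z^2 - y*z - x
trace(a b a b a b^2) = trace(b)*trace(a b a b a b) - trace(a b a b a)  (reduce the b square) = y*z^3 - x*z^2 - 2*y*z + x
apply: trace(a b a b a b^3) = trace(b)*trace(a b a b a b^2) - trace(a b a b a b)  (reduce the b square) = y^2*z^3 - x*y*z^2 - 2*y^2*z - z^3 + x*y + 3*z
trace(a b a b^4 a b) = trace(b)*trace(a b a b a b^3) - trace(a b a b a b^2)  (reduce the b square) = y^3*z^3 - x*y^2*z^2 - 2*y^3*z - 2*y*z^3 + x*y^2 + x*z^2 + 5*y*z - x
trace(b^4 a b^-1 a b a) = trace(a b a b^4 a)*trace(b) - trace(a b a b^4 a b)  (eliminate b^-1) = x*y^4*z^2 - x^2*y^3*z - y^5*z - y^3*z^3 - x*y^2*z^2 + x^2*y*z + 5*y^3*z + 2*y*z^3 - x*z^2 - 6*y*z + x
trace(a^-1 b^4 a b^-1 a b) = trace(b^4 a b^-1 a b)*trace(a) - trace(b^4 a b^-1 a b a)  (eliminate a^-1) = x^2*y^5*z - x^3*y^4 - x*y^6 - 2*x*y^4*z^2 - x^2*y^3*z + y^5*z + y^3*z^3 + 2*x^3*y^2 + 6*x*y^4 + 4*x*y^2*z^2 - 2*x^2*y*z - 5*y^3*z - 2*y*z^3 - 9*x*y^2 + 6*y*z + x

x^2*y^5*z - x^3*y^4 - x*y^6 - 2*x*y^4*z^2 - x^2*y^3*z + y^5*z + y^3*z^3 + 2*x^3*y^2 + 6*x*y^4 + 4*x*y^2*z^2 - 2*x^2*y*z - 5*y^3*z - 2*y*z^3 - 9*x*y^2 + 6*y*z + x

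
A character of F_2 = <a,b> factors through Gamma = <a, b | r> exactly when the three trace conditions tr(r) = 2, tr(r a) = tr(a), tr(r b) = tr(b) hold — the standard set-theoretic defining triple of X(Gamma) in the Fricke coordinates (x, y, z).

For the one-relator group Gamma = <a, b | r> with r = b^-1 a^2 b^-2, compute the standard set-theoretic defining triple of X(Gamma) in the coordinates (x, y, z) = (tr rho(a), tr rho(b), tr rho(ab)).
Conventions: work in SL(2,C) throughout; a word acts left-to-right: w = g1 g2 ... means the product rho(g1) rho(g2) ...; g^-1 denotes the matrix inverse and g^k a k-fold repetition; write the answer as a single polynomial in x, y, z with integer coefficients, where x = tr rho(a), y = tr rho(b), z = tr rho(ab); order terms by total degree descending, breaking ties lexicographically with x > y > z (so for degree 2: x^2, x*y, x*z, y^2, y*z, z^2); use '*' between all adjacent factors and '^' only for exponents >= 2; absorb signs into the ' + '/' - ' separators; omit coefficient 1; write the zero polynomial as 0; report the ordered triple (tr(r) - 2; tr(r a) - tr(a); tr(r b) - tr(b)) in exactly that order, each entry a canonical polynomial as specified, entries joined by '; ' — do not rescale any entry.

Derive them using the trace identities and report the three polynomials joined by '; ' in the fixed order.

x^2*y^3 - x*y^2*z - 2*x^2*y - y^3 + x*z + 3*y - 2; x^3*y^3 - 2*x^2*y^2*z - x^3*y - x*y^3 + x*y*z^2 + x^2*z + y^2*z + x*y - x - z; x^2*y^2 - x*y*z - x^2 - y^2 - y + 2

next, tr(a^2) = tr(a)*tr(a) - tr(1)  (reduce the a square) = x^2 - 2
tr(a^2 b) = tr(a)*tr(b a) - tr(b)  (reduce the a square) = x*z - y
next, tr(a^2 b^-1) = tr(a^2)*tr(b) - tr(a^2 b)  (eliminate b^-1) = x^2*y - x*z - y
and tr(a^2 b^-2) = tr(a^2 b^-1)*tr(b) - tr(a^2)  (eliminate b^-1) = x^2*y^2 - x*y*z - x^2 - y^2 + 2
and tr(b^-1 a^2 b^-2) = tr(a^2 b^-2)*tr(b) - tr(a^2 b^-1)  (eliminate b^-1) = x^2*y^3 - x*y^2*z - 2*x^2*y - y^3 + x*z + 3*y
tr(a^3) = tr(a)*tr(a^2) - tr(a) = x^3 - 3*x
tr(a^3 b) = tr(a)*tr(a b a) - tr(a b) = x^2*z - x*y - z
and tr(a b^-1 a^2) = tr(a^3)*tr(b) - tr(a^3 b) = x^3*y - x^2*z - 2*x*y + z
next, tr(b a b a) = tr(b a)*tr(b a) - tr(1) = z^2 - 2
next, tr(b a b) = tr(b)*tr(a b) - tr(a) = y*z - x
tr(a^2 b a b) = tr(a)*tr(b a b a) - tr(b a b) = x*z^2 - y*z - x
tr(a b^-1 a^2 b) = tr(a^2 b a)*tr(b) - tr(a^2 b a b) = x^2*y*z - x*y^2 - x*z^2 + x
next, tr(a b^-1 a^2 b^-1) = tr(a b^-1 a^2)*tr(b) - tr(a b^-1 a^2 b) = x^3*y^2 - 2*x^2*y*z - x*y^2 + x*z^2 + y*z - x
next, tr(b^-1 a^2 b^-2 a) = tr(a b^-1 a^2 b^-1)*tr(b) - tr(a b^-1 a^2) = x^3*y^3 - 2*x^2*y^2*z - x^3*y - x*y^3 + x*y*z^2 + x^2*z + y^2*z + x*y - z
assemble the triple (tr(r) - 2; tr(r a) - x; tr(r b) - y)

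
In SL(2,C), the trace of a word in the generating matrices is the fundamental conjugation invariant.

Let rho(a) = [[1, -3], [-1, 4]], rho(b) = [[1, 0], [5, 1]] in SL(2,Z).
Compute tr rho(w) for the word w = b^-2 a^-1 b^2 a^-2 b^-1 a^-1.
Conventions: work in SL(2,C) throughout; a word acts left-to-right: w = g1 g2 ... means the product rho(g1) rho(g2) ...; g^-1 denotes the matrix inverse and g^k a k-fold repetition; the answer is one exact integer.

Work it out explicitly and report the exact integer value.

44252

rho(b^-1) = [[1, 0], [-5, 1]]
... * rho(b^-1) = [[1, 0], [-5, 1]]  ->  [[1, 0], [-10, 1]]
... * rho(a^-1) = [[4, 3], [1, 1]]  ->  [[4, 3], [-39, -29]]
... * rho(b) = [[1, 0], [5, 1]]  ->  [[19, 3], [-184, -29]]
... * rho(b) = [[1, 0], [5, 1]]  ->  [[34, 3], [-329, -29]]
... * rho(a^-1) = [[4, 3], [1, 1]]  ->  [[139, 105], [-1345, -1016]]
... * rho(a^-1) = [[4, 3], [1, 1]]  ->  [[661, 522], [-6396, -5051]]
... * rho(b^-1) = [[1, 0], [-5, 1]]  ->  [[-1949, 522], [18859, -5051]]
... * rho(a^-1) = [[4, 3], [1, 1]]  ->  [[-7274, -5325], [70385, 51526]]
tr = -7274 + 51526 = 44252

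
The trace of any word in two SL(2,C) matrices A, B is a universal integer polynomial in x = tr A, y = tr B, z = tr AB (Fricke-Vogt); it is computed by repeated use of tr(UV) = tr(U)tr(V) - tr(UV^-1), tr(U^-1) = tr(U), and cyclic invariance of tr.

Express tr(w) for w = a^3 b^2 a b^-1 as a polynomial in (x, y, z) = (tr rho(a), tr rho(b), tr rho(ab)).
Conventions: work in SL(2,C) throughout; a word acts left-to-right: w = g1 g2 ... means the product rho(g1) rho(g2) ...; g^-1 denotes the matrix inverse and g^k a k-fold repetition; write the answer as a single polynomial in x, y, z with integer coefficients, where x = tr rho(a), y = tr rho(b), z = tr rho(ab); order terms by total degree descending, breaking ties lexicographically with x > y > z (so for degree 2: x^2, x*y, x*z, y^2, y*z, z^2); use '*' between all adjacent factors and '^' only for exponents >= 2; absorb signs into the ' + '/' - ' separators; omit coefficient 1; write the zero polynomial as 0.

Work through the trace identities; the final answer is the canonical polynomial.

so trace(a^2 b) = trace(a) * trace(b a) - trace(b) = x*z - y
reduce: trace(a^2) = trace(a) * trace(a) - trace(1) = x^2 - 2
trace(b^2 a^2) = trace(b) * trace(a^2 b) - trace(a^2) = x*y*z - x^2 - y^2 + 2
trace(b^2 a) = trace(b) * trace(a b) - trace(a) = y*z - x
reduce: trace(b^2 a^3) = trace(a) * trace(b^2 a^2) - trace(b^2 a) = x^2*y*z - x^3 - x*y^2 - y*z + 3*x
so trace(a^3 b^2 a) = trace(a) * trace(b^2 a^3) - trace(b^2 a^2) = x^3*y*z - x^4 - x^2*y^2 - 2*x*y*z + 4*x^2 + y^2 - 2
reduce: trace(b a b a) = trace(a b) * trace(a b) - trace(1)   [split at repeated a] = z^2 - 2
reduce: trace(a b a b a) = trace(a) * trace(b a b a) - trace(b a b) = x*z^2 - y*z - x
reduce: trace(a b a^3 b) = trace(a) * trace(a b a b a) - trace(a b a b) = x^2*z^2 - x*y*z - x^2 - z^2 + 2
so trace(b a^3) = trace(a) * trace(a b a) - trace(a b) = x^2*z - x*y - z
trace(a b a^3) = trace(a) * trace(b a^3) - trace(b a^2) = x^3*z - x^2*y - 2*x*z + y
trace(a^3 b^2 a b) = trace(b) * trace(a b a^3 b) - trace(a b a^3) = x^2*y*z^2 - x^3*z - x*y^2*z - y*z^2 + 2*x*z + y
reduce: trace(a^3 b^2 a b^-1) = trace(a^3 b^2 a) * trace(b) - trace(a^3 b^2 a b) = x^3*y^2*z - x^4*y - x^2*y^3 - x^2*y*z^2 + x^3*z - x*y^2*z + 4*x^2*y + y^3 + y*z^2 - 2*x*z - 3*y

x^3*y^2*z - x^4*y - x^2*y^3 - x^2*y*z^2 + x^3*z - x*y^2*z + 4*x^2*y + y^3 + y*z^2 - 2*x*z - 3*y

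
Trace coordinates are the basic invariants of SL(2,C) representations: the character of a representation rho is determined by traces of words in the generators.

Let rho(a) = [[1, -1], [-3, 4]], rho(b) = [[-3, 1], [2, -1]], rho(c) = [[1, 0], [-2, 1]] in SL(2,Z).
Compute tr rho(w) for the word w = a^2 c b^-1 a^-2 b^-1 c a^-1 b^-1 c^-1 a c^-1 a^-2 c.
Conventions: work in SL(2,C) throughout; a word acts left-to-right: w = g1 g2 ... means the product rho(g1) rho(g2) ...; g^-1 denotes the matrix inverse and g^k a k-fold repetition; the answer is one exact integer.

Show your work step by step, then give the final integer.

rho(a) = [[1, -1], [-3, 4]]
... * rho(a) = [[1, -1], [-3, 4]]  ->  [[4, -5], [-15, 19]]
... * rho(c) = [[1, 0], [-2, 1]]  ->  [[14, -5], [-53, 19]]
... * rho(b^-1) = [[-1, -1], [-2, -3]]  ->  [[-4, 1], [15, -4]]
... * rho(a^-1) = [[4, 1], [3, 1]]  ->  [[-13, -3], [48, 11]]
... * rho(a^-1) = [[4, 1], [3, 1]]  ->  [[-61, -16], [225, 59]]
... * rho(b^-1) = [[-1, -1], [-2, -3]]  ->  [[93, 109], [-343, -402]]
... * rho(c) = [[1, 0], [-2, 1]]  ->  [[-125, 109], [461, -402]]
... * rho(a^-1) = [[4, 1], [3, 1]]  ->  [[-173, -16], [638, 59]]
... * rho(b^-1) = [[-1, -1], [-2, -3]]  ->  [[205, 221], [-756, -815]]
... * rho(c^-1) = [[1, 0], [2, 1]]  ->  [[647, 221], [-2386, -815]]
... * rho(a) = [[1, -1], [-3, 4]]  ->  [[-16, 237], [59, -874]]
... * rho(c^-1) = [[1, 0], [2, 1]]  ->  [[458, 237], [-1689, -874]]
... * rho(a^-1) = [[4, 1], [3, 1]]  ->  [[2543, 695], [-9378, -2563]]
... * rho(a^-1) = [[4, 1], [3, 1]]  ->  [[12257, 3238], [-45201, -11941]]
... * rho(c) = [[1, 0], [-2, 1]]  ->  [[5781, 3238], [-21319, -11941]]
tr = 5781 + -11941 = -6160

-6160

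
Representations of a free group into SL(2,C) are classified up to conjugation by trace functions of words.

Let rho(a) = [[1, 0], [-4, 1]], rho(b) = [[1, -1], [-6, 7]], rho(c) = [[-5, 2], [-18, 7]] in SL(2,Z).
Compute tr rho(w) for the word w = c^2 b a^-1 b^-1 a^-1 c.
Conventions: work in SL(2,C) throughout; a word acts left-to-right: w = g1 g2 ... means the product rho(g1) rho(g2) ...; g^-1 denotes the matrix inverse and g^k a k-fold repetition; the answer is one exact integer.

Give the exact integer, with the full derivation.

3370

rho(c) = [[-5, 2], [-18, 7]]
... * rho(c) = [[-5, 2], [-18, 7]]  ->  [[-11, 4], [-36, 13]]
... * rho(b) = [[1, -1], [-6, 7]]  ->  [[-35, 39], [-114, 127]]
... * rho(a^-1) = [[1, 0], [4, 1]]  ->  [[121, 39], [394, 127]]
... * rho(b^-1) = [[7, 1], [6, 1]]  ->  [[1081, 160], [3520, 521]]
... * rho(a^-1) = [[1, 0], [4, 1]]  ->  [[1721, 160], [5604, 521]]
... * rho(c) = [[-5, 2], [-18, 7]]  ->  [[-11485, 4562], [-37398, 14855]]
tr = -11485 + 14855 = 3370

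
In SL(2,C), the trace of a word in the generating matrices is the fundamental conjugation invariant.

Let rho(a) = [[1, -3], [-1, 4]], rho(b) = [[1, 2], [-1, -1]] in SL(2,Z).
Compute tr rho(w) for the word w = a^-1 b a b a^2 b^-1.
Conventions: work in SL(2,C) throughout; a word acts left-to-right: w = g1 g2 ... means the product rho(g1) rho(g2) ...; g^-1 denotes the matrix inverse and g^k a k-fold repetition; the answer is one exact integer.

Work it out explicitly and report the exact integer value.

rho(a^-1) = [[4, 3], [1, 1]]
... * rho(b) = [[1, 2], [-1, -1]]  ->  [[1, 5], [0, 1]]
... * rho(a) = [[1, -3], [-1, 4]]  ->  [[-4, 17], [-1, 4]]
... * rho(b) = [[1, 2], [-1, -1]]  ->  [[-21, -25], [-5, -6]]
... * rho(a) = [[1, -3], [-1, 4]]  ->  [[4, -37], [1, -9]]
... * rho(a) = [[1, -3], [-1, 4]]  ->  [[41, -160], [10, -39]]
... * rho(b^-1) = [[-1, -2], [1, 1]]  ->  [[-201, -242], [-49, -59]]
tr = -201 + -59 = -260

-260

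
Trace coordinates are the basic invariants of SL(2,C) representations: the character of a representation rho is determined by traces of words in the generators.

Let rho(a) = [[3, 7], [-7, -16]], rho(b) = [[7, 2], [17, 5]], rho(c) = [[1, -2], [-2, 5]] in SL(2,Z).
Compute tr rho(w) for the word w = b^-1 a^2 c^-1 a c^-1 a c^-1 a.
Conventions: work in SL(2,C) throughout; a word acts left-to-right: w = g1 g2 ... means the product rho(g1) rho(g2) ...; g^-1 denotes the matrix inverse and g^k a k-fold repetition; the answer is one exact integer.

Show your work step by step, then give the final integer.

rho(b^-1) = [[5, -2], [-17, 7]]
... * rho(a) = [[3, 7], [-7, -16]]  ->  [[29, 67], [-100, -231]]
... * rho(a) = [[3, 7], [-7, -16]]  ->  [[-382, -869], [1317, 2996]]
... * rho(c^-1) = [[5, 2], [2, 1]]  ->  [[-3648, -1633], [12577, 5630]]
... * rho(a) = [[3, 7], [-7, -16]]  ->  [[487, 592], [-1679, -2041]]
... * rho(c^-1) = [[5, 2], [2, 1]]  ->  [[3619, 1566], [-12477, -5399]]
... * rho(a) = [[3, 7], [-7, -16]]  ->  [[-105, 277], [362, -955]]
... * rho(c^-1) = [[5, 2], [2, 1]]  ->  [[29, 67], [-100, -231]]
... * rho(a) = [[3, 7], [-7, -16]]  ->  [[-382, -869], [1317, 2996]]
tr = -382 + 2996 = 2614

2614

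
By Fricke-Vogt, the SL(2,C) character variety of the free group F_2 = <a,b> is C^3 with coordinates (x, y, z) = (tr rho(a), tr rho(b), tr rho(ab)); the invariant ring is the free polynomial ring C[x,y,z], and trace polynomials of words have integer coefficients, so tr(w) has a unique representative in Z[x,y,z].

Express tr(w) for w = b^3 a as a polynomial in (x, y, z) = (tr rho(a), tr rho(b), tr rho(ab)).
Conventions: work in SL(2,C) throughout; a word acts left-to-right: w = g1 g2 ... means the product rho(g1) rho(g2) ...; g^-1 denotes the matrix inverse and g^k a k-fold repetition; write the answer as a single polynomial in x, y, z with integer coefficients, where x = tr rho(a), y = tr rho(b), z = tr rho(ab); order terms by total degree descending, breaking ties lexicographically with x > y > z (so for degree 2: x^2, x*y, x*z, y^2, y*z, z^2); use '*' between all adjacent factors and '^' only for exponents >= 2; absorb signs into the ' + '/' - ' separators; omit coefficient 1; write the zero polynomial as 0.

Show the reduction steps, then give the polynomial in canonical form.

trace(a b^2) = trace(b) trace(a b) - trace(a) = y*z - x
so trace(b^3 a) = trace(b) trace(a b^2) - trace(a b) = y^2*z - x*y - z

y^2*z - x*y - z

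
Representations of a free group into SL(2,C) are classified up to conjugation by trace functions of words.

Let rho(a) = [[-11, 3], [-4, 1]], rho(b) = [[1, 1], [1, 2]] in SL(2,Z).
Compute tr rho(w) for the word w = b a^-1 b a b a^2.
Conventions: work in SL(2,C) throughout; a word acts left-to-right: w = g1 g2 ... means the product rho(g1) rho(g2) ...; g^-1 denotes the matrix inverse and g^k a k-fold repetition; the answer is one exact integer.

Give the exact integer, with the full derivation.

rho(b) = [[1, 1], [1, 2]]
... * rho(a^-1) = [[1, -3], [4, -11]]  ->  [[5, -14], [9, -25]]
... * rho(b) = [[1, 1], [1, 2]]  ->  [[-9, -23], [-16, -41]]
... * rho(a) = [[-11, 3], [-4, 1]]  ->  [[191, -50], [340, -89]]
... * rho(b) = [[1, 1], [1, 2]]  ->  [[141, 91], [251, 162]]
... * rho(a) = [[-11, 3], [-4, 1]]  ->  [[-1915, 514], [-3409, 915]]
... * rho(a) = [[-11, 3], [-4, 1]]  ->  [[19009, -5231], [33839, -9312]]
tr = 19009 + -9312 = 9697

9697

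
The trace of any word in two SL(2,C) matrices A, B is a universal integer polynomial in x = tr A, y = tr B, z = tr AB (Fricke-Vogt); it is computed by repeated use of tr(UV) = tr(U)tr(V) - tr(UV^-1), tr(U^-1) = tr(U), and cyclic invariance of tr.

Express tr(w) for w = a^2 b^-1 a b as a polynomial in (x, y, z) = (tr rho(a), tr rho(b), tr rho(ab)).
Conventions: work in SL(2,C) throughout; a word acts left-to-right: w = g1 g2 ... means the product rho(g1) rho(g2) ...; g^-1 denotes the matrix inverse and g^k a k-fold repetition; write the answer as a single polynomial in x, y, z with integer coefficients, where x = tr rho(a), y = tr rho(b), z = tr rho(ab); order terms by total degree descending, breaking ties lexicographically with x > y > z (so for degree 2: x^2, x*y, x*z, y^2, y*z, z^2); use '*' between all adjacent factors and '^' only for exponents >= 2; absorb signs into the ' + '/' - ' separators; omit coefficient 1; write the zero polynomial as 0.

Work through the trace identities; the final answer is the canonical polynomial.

trace(b a^2) = trace(a) * trace(b a) - trace(b) = x*z - y
next, trace(a b a^2) = trace(a) * trace(b a^2) - trace(b a) = x^2*z - x*y - z
trace(b a b a) = trace(b a) * trace(b a) - trace(1) = z^2 - 2
and trace(b a b) = trace(b) * trace(a b) - trace(a) = y*z - x
trace(a b a^2 b) = trace(a) * trace(b a b a) - trace(b a b) = x*z^2 - y*z - x
and trace(a^2 b^-1 a b) = trace(a b a^2) * trace(b) - trace(a b a^2 b) = x^2*y*z - x*y^2 - x*z^2 + x

x^2*y*z - x*y^2 - x*z^2 + x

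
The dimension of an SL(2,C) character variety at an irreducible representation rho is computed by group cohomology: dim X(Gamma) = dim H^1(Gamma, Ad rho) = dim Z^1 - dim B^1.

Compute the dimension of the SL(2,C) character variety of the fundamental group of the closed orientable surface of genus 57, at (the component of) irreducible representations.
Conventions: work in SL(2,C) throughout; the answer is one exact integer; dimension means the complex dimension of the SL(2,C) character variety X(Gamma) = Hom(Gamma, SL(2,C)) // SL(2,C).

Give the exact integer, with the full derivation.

pi_1 of the closed genus-57 surface has 114 generators bound by the single product-of-commutators relator.
A cocycle assigns one sl_2 vector per generator subject to the relator condition d_2(z) = 0: dim of the unconstrained space is 3*2g = 342.
d_2 is surjective at irreducible rho (its cokernel H^2 is dual to H^0 = 0), so dim Z^1 = 342 - 3 = 339.
dim B^1 = 3 (coboundaries, injective at irreducible rho).
Hence dim X = 339 - 3 = 336.

336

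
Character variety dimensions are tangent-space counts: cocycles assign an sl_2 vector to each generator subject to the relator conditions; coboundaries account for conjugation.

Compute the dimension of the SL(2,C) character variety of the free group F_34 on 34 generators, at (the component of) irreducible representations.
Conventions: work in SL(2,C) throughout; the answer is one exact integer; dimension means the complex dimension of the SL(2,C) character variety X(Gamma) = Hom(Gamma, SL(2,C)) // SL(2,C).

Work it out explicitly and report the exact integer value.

Gamma = F_34 has 34 generators and no relators.
A cocycle picks one sl_2 vector per generator freely, giving dim Z^1 = 3*34 = 102.
At an irreducible rho the centralizer of the image in sl_2 is 0, so the coboundary map sl_2 -> Z^1 is injective: dim B^1 = 3.
dim H^1 = 102 - 3 = 99, which is dim X.

99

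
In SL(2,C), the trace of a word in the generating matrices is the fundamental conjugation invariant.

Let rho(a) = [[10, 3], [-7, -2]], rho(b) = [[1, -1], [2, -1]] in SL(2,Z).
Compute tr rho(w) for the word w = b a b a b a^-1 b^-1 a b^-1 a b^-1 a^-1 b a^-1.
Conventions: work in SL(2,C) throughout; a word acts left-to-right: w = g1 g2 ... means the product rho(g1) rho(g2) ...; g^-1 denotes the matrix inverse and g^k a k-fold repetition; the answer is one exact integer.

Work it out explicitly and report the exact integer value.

7342378025

rho(b) = [[1, -1], [2, -1]]
... * rho(a) = [[10, 3], [-7, -2]]  ->  [[17, 5], [27, 8]]
... * rho(b) = [[1, -1], [2, -1]]  ->  [[27, -22], [43, -35]]
... * rho(a) = [[10, 3], [-7, -2]]  ->  [[424, 125], [675, 199]]
... * rho(b) = [[1, -1], [2, -1]]  ->  [[674, -549], [1073, -874]]
... * rho(a^-1) = [[-2, -3], [7, 10]]  ->  [[-5191, -7512], [-8264, -11959]]
... * rho(b^-1) = [[-1, 1], [-2, 1]]  ->  [[20215, -12703], [32182, -20223]]
... * rho(a) = [[10, 3], [-7, -2]]  ->  [[291071, 86051], [463381, 136992]]
... * rho(b^-1) = [[-1, 1], [-2, 1]]  ->  [[-463173, 377122], [-737365, 600373]]
... * rho(a) = [[10, 3], [-7, -2]]  ->  [[-7271584, -2143763], [-11576261, -3412841]]
... * rho(b^-1) = [[-1, 1], [-2, 1]]  ->  [[11559110, -9415347], [18401943, -14989102]]
... * rho(a^-1) = [[-2, -3], [7, 10]]  ->  [[-89025649, -128830800], [-141727600, -205096849]]
... * rho(b) = [[1, -1], [2, -1]]  ->  [[-346687249, 217856449], [-551921298, 346824449]]
... * rho(a^-1) = [[-2, -3], [7, 10]]  ->  [[2218369641, 3218626237], [3531613739, 5124008384]]
tr = 2218369641 + 5124008384 = 7342378025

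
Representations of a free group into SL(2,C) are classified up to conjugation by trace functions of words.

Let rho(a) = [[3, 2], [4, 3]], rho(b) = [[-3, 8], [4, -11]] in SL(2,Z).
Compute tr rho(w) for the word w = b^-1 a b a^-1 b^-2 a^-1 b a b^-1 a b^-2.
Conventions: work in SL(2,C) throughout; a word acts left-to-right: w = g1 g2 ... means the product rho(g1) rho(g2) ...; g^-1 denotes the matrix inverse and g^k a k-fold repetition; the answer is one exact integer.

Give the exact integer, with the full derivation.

943149286

rho(b^-1) = [[-11, -8], [-4, -3]]
... * rho(a) = [[3, 2], [4, 3]]  ->  [[-65, -46], [-24, -17]]
... * rho(b) = [[-3, 8], [4, -11]]  ->  [[11, -14], [4, -5]]
... * rho(a^-1) = [[3, -2], [-4, 3]]  ->  [[89, -64], [32, -23]]
... * rho(b^-1) = [[-11, -8], [-4, -3]]  ->  [[-723, -520], [-260, -187]]
... * rho(b^-1) = [[-11, -8], [-4, -3]]  ->  [[10033, 7344], [3608, 2641]]
... * rho(a^-1) = [[3, -2], [-4, 3]]  ->  [[723, 1966], [260, 707]]
... * rho(b) = [[-3, 8], [4, -11]]  ->  [[5695, -15842], [2048, -5697]]
... * rho(a) = [[3, 2], [4, 3]]  ->  [[-46283, -36136], [-16644, -12995]]
... * rho(b^-1) = [[-11, -8], [-4, -3]]  ->  [[653657, 478672], [235064, 172137]]
... * rho(a) = [[3, 2], [4, 3]]  ->  [[3875659, 2743330], [1393740, 986539]]
... * rho(b^-1) = [[-11, -8], [-4, -3]]  ->  [[-53605569, -39235262], [-19277296, -14109537]]
... * rho(b^-1) = [[-11, -8], [-4, -3]]  ->  [[746602307, 546550338], [268488404, 196546979]]
tr = 746602307 + 196546979 = 943149286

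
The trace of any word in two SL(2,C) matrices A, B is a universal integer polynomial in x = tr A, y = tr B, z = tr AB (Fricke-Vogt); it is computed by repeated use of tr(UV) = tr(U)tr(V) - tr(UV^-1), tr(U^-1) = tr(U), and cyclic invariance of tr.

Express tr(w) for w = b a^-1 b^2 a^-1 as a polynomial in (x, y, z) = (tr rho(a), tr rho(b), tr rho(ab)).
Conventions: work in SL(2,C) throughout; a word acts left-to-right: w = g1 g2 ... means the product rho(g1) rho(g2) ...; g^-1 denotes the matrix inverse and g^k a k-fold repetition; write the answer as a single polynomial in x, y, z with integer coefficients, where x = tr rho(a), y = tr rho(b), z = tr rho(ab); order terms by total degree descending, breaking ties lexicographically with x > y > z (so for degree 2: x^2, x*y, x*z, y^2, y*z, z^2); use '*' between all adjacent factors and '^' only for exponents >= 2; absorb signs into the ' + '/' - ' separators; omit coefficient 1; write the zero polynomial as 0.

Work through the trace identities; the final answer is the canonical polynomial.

x^2*y^3 - 2*x*y^2*z - x^2*y + y*z^2 + x*z - y

apply: trace(b^2) = trace(b) * trace(b) - trace(1) = y^2 - 2
trace(b^3) = trace(b) * trace(b^2) - trace(b) = y^3 - 3*y
apply: trace(a b^2) = trace(b) * trace(a b) - trace(a) = y*z - x
use: trace(b^3 a) = trace(b) * trace(a b^2) - trace(a b) = y^2*z - x*y - z
trace(b a^-1 b^2) = trace(b^3) * trace(a) - trace(b^3 a) = x*y^3 - y^2*z - 2*x*y + z
use: trace(a b a b) = trace(b a) * trace(b a) - trace(1)   [split at repeated b] = z^2 - 2
trace(a b a) = trace(a) * trace(b a) - trace(b) = x*z - y
use: trace(b^2 a b a) = trace(b) * trace(a b a b) - trace(a b a) = y*z^2 - x*z - y
use: trace(b a^-1 b^2 a) = trace(b^2 a b) * trace(a) - trace(b^2 a b a) = x*y^2*z - x^2*y - y*z^2 + y
use: trace(b a^-1 b^2 a^-1) = trace(b a^-1 b^2) * trace(a) - trace(b a^-1 b^2 a) = x^2*y^3 - 2*x*y^2*z - x^2*y + y*z^2 + x*z - y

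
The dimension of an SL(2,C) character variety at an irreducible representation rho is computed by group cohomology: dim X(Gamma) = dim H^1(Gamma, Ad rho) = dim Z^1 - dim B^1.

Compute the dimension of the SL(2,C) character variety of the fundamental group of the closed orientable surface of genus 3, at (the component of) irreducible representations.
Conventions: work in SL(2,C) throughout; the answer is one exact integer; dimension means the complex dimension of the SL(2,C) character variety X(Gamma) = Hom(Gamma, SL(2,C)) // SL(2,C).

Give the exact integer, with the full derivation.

The genus-3 surface group: 2g = 6 generators, one relator prod [a_i, b_i].
A cocycle assigns one sl_2 vector per generator subject to the relator condition d_2(z) = 0: dim of the unconstrained space is 3*2g = 18.
At an irreducible rho, H^2 = coker(d_2) vanishes (Poincare duality: H^2 is dual to H^0 = invariants = 0), so d_2 is surjective onto sl_2 and dim Z^1 = 18 - 3 = 15.
dim B^1 = 3 (coboundaries, injective at irreducible rho).
dim X = dim H^1 = 15 - 3 = 12.

12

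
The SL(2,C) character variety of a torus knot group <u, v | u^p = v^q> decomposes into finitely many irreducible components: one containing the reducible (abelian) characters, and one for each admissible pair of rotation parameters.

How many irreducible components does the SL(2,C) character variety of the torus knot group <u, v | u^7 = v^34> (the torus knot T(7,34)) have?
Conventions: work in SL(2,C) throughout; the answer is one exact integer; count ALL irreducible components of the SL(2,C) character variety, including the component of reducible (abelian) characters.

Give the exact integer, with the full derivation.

For T(7,34): irreducibility forces the central element u^7 = v^34 to one of +I, -I.
So on each irreducible component the traces are pinned: tr(u) = 2*cos(pi*alpha/7) with 1 <= alpha <= 6, tr(v) = 2*cos(pi*beta/34) with 1 <= beta <= 33.
u^7 = (-1)^alpha I and v^34 = (-1)^beta I must agree, so alpha and beta have equal parity.
count pairs: odd alpha (3 choices) x odd beta (17), plus even alpha (3) x even beta (16): 3*17 + 3*16 = 99.
That is 99 components of irreducible characters, and with the reducible (abelian) component the total is 100.

100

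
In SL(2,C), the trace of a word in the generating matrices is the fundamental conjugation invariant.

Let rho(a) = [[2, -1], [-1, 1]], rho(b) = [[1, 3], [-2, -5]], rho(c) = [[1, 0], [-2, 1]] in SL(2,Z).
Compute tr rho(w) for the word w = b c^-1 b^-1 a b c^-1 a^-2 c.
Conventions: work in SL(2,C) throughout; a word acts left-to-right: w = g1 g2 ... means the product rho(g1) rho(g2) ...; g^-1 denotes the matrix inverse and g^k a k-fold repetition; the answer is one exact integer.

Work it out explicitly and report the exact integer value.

rho(b) = [[1, 3], [-2, -5]]
... * rho(c^-1) = [[1, 0], [2, 1]]  ->  [[7, 3], [-12, -5]]
... * rho(b^-1) = [[-5, -3], [2, 1]]  ->  [[-29, -18], [50, 31]]
... * rho(a) = [[2, -1], [-1, 1]]  ->  [[-40, 11], [69, -19]]
... * rho(b) = [[1, 3], [-2, -5]]  ->  [[-62, -175], [107, 302]]
... * rho(c^-1) = [[1, 0], [2, 1]]  ->  [[-412, -175], [711, 302]]
... * rho(a^-1) = [[1, 1], [1, 2]]  ->  [[-587, -762], [1013, 1315]]
... * rho(a^-1) = [[1, 1], [1, 2]]  ->  [[-1349, -2111], [2328, 3643]]
... * rho(c) = [[1, 0], [-2, 1]]  ->  [[2873, -2111], [-4958, 3643]]
tr = 2873 + 3643 = 6516

6516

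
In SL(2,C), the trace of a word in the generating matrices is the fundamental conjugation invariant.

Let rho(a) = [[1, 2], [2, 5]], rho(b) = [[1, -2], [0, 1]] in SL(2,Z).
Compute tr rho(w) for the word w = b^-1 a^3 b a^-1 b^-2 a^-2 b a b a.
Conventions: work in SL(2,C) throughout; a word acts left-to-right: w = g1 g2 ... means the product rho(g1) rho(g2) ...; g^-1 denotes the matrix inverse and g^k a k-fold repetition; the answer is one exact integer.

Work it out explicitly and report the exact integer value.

171938

rho(b^-1) = [[1, 2], [0, 1]]
... * rho(a) = [[1, 2], [2, 5]]  ->  [[5, 12], [2, 5]]
... * rho(a) = [[1, 2], [2, 5]]  ->  [[29, 70], [12, 29]]
... * rho(a) = [[1, 2], [2, 5]]  ->  [[169, 408], [70, 169]]
... * rho(b) = [[1, -2], [0, 1]]  ->  [[169, 70], [70, 29]]
... * rho(a^-1) = [[5, -2], [-2, 1]]  ->  [[705, -268], [292, -111]]
... * rho(b^-1) = [[1, 2], [0, 1]]  ->  [[705, 1142], [292, 473]]
... * rho(b^-1) = [[1, 2], [0, 1]]  ->  [[705, 2552], [292, 1057]]
... * rho(a^-1) = [[5, -2], [-2, 1]]  ->  [[-1579, 1142], [-654, 473]]
... * rho(a^-1) = [[5, -2], [-2, 1]]  ->  [[-10179, 4300], [-4216, 1781]]
... * rho(b) = [[1, -2], [0, 1]]  ->  [[-10179, 24658], [-4216, 10213]]
... * rho(a) = [[1, 2], [2, 5]]  ->  [[39137, 102932], [16210, 42633]]
... * rho(b) = [[1, -2], [0, 1]]  ->  [[39137, 24658], [16210, 10213]]
... * rho(a) = [[1, 2], [2, 5]]  ->  [[88453, 201564], [36636, 83485]]
tr = 88453 + 83485 = 171938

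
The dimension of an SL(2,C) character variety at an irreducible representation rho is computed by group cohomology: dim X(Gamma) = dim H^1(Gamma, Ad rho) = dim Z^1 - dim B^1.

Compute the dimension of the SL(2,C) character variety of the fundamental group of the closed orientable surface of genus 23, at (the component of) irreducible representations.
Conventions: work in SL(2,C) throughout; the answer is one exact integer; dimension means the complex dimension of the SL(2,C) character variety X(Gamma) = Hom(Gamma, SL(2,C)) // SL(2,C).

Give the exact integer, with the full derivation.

132

The genus-23 surface group: 2g = 46 generators, one relator prod [a_i, b_i].
Unconstrained cocycle data is one sl_2 vector per generator (138 dimensions), cut by the relator condition d_2(z) = 0.
d_2 is surjective at irreducible rho (its cokernel H^2 is dual to H^0 = 0), so dim Z^1 = 138 - 3 = 135.
As always at irreducible rho, dim B^1 = 3.
dim H^1 = 135 - 3 = 132 = dim X.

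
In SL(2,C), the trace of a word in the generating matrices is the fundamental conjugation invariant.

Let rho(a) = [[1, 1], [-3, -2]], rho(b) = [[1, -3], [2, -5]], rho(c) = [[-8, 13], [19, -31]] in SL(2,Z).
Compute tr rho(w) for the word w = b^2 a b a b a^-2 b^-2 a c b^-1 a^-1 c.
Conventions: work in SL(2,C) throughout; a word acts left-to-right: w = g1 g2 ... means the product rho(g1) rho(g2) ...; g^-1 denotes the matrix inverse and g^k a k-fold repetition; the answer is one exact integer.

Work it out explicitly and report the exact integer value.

rho(b) = [[1, -3], [2, -5]]
... * rho(b) = [[1, -3], [2, -5]]  ->  [[-5, 12], [-8, 19]]
... * rho(a) = [[1, 1], [-3, -2]]  ->  [[-41, -29], [-65, -46]]
... * rho(b) = [[1, -3], [2, -5]]  ->  [[-99, 268], [-157, 425]]
... * rho(a) = [[1, 1], [-3, -2]]  ->  [[-903, -635], [-1432, -1007]]
... * rho(b) = [[1, -3], [2, -5]]  ->  [[-2173, 5884], [-3446, 9331]]
... * rho(a^-1) = [[-2, -1], [3, 1]]  ->  [[21998, 8057], [34885, 12777]]
... * rho(a^-1) = [[-2, -1], [3, 1]]  ->  [[-19825, -13941], [-31439, -22108]]
... * rho(b^-1) = [[-5, 3], [-2, 1]]  ->  [[127007, -73416], [201411, -116425]]
... * rho(b^-1) = [[-5, 3], [-2, 1]]  ->  [[-488203, 307605], [-774205, 487808]]
... * rho(a) = [[1, 1], [-3, -2]]  ->  [[-1411018, -1103413], [-2237629, -1749821]]
... * rho(c) = [[-8, 13], [19, -31]]  ->  [[-9676703, 15862569], [-15345567, 25155274]]
... * rho(b^-1) = [[-5, 3], [-2, 1]]  ->  [[16658377, -13167540], [26417287, -20881427]]
... * rho(a^-1) = [[-2, -1], [3, 1]]  ->  [[-72819374, -29825917], [-115478855, -47298714]]
... * rho(c) = [[-8, 13], [19, -31]]  ->  [[15862569, -22048435], [25155274, -34964981]]
tr = 15862569 + -34964981 = -19102412

-19102412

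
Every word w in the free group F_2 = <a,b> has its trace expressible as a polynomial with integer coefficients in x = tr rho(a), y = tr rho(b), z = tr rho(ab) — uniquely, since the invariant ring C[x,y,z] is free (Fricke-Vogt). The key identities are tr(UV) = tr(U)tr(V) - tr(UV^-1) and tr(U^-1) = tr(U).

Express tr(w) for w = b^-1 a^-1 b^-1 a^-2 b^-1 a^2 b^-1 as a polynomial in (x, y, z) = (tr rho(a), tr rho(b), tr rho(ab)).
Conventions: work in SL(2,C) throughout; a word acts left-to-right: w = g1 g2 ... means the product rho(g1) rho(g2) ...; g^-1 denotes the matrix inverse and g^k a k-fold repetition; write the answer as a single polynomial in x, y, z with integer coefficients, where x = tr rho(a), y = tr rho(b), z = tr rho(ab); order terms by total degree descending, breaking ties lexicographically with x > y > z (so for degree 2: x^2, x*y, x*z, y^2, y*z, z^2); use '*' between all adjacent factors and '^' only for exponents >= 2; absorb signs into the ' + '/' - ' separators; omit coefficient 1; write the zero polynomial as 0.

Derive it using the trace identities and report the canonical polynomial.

trace(b^-1) = trace(b) = y
trace(a b a) = trace(a)*trace(b a) - trace(b)  (reduce the a square) = x*z - y
so trace(a b a b) = trace(b a)*trace(b a) - trace(1)  (split on b) = z^2 - 2
so trace(b^-1 a b a) = trace(a b a)*trace(b) - trace(a b a b)  (eliminate b^-1) = x*y*z - y^2 - z^2 + 2
trace(a^-1 b^-1 a b) = trace(b^-1 a b)*trace(a) - trace(b^-1 a b a)  (eliminate a^-1) = -x*y*z + x^2 + y^2 + z^2 - 2
reduce: trace(a b^-1 a^-1 b^-1) = trace(a^-1 b^-1 a)*trace(b) - trace(a^-1 b^-1 a b)  (eliminate b^-1) = x*y*z - x^2 - z^2 + 2
so trace(a b^-1) = trace(a)*trace(b) - trace(a b)  (eliminate b^-1) = x*y - z
reduce: trace(a b a^2) = trace(a)*trace(b a^2) - trace(b a)  (reduce the a square) = x^2*z - x*y - z
trace(b a b) = trace(b)*trace(a b) - trace(a)  (reduce the b square) = y*z - x
so trace(a b a^2 b) = trace(a)*trace(b a b a) - trace(b a b)  (reduce the a square) = x*z^2 - y*z - x
trace(a b a^2 b^-1) = trace(a b a^2)*trace(b) - trace(a b a^2 b)  (eliminate b^-1) = x^2*y*z - x*y^2 - x*z^2 + x
trace(b^-1 a b a^2 b^-1) = trace(a b a^2 b^-1)*trace(b) - trace(a b a^2)  (eliminate b^-1) = x^2*y^2*z - x*y^3 - x*y*z^2 - x^2*z + 2*x*y + z
trace(a b a^3) = trace(a)*trace(b a^3) - trace(b a^2)  (reduce the a square) = x^3*z - x^2*y - 2*x*z + y
so trace(a b a^3 b) = trace(a)*trace(a b a b a) - trace(a b a b)  (reduce the a square) = x^2*z^2 - x*y*z - x^2 - z^2 + 2
trace(a b^-1 a b a^2) = trace(a b a^3)*trace(b) - trace(a b a^3 b)  (eliminate b^-1) = x^3*y*z - x^2*y^2 - x^2*z^2 - x*y*z + x^2 + y^2 + z^2 - 2
so trace(b^2) = trace(b)*trace(b) - trace(1)  (reduce the b square) = y^2 - 2
so trace(b a^2 b) = trace(a)*trace(b^2 a) - trace(b^2)  (reduce the a square) = x*y*z - x^2 - y^2 + 2
reduce: trace(a b a^2 b a) = trace(a)*trace(b a^2 b a) - trace(b a^2 b)  (reduce the a square) = x^2*z^2 - 2*x*y*z + y^2 - 2
trace(b a b a b a) = trace(b a)*trace(b a b a) - trace(b^-1 a^-1)  (split on b) = z^3 - 3*z
reduce: trace(b a b a b) = trace(b)*trace(a b a b) - trace(a b a)  (reduce the b square) = y*z^2 - x*z - y
reduce: trace(a b a^2 b a b) = trace(a)*trace(b a b a b a) - trace(b a b a b)  (reduce the a square) = x*z^3 - y*z^2 - 2*x*z + y
trace(a b^-1 a b a^2 b) = trace(a b a^2 b a)*trace(b) - trace(a b a^2 b a b)  (eliminate b^-1) = x^2*y*z^2 - 2*x*y^2*z - x*z^3 + y^3 + y*z^2 + 2*x*z - 3*y
trace(b^-1 a b a^2 b^-1 a) = trace(a b^-1 a b a^2)*trace(b) - trace(a b^-1 a b a^2 b)  (eliminate b^-1) = x^3*y^2*z - x^2*y^3 - 2*x^2*y*z^2 + x*y^2*z + x*z^3 + x^2*y - 2*x*z + y
so trace(b a^2 b^-1 a^-1 b^-1 a) = trace(b^-1 a b a^2 b^-1)*trace(a) - trace(b^-1 a b a^2 b^-1 a)  (eliminate a^-1) = x^2*y*z^2 - x^3*z - x*y^2*z - x*z^3 + x^2*y + 3*x*z - y
trace(a^2 b^-1 a^-1 b^-1 a^-1 b) = trace(b a^2 b^-1 a^-1 b^-1)*trace(a) - trace(b a^2 b^-1 a^-1 b^-1 a)  (eliminate a^-1) = -x^2*y*z^2 + x^3*z + x*y^2*z + x*z^3 - 4*x*z + y
trace(b^-1 a^2 b^-1 a^-1 b^-1 a^-1) = trace(a^2 b^-1 a^-1 b^-1 a^-1)*trace(b) - trace(a^2 b^-1 a^-1 b^-1 a^-1 b)  (eliminate b^-1) = x^2*y*z^2 - x^3*z - x*z^3 - x^2*y - y*z^2 + 4*x*z + y
trace(b^-2 a) = trace(b^-1 a)*trace(b) - trace(b^-1 a b)  (eliminate b^-1) = x*y^2 - y*z - x
reduce: trace(a^2) = trace(a)*trace(a) - trace(1)  (reduce the a square) = x^2 - 2
so trace(b^-1 a^2 b a) = trace(a^2 b a)*trace(b) - trace(a^2 b a b)  (eliminate b^-1) = x^2*y*z - x*y^2 - x*z^2 + x
reduce: trace(a^2 b a^-1 b^-1) = trace(b^-1 a^2 b)*trace(a) - trace(b^-1 a^2 b a)  (eliminate a^-1) = -x^2*y*z + x^3 + x*y^2 + x*z^2 - 3*x
trace(a^-1 b^-2 a^2 b) = trace(a^2 b a^-1 b^-1)*trace(b) - trace(a^2 b a^-1)  (eliminate b^-1) = -x^2*y^2*z + x^3*y + x*y^3 + x*y*z^2 - 3*x*y - z
reduce: trace(b^-1 a^2 b^-1 a^-1 b^-1) = trace(a^-1 b^-2 a^2)*trace(b) - trace(a^-1 b^-2 a^2 b)  (eliminate b^-1) = x^2*y^2*z - x^3*y - x*y*z^2 - y^2*z + 2*x*y + z
trace(b^-1 a^-1 b^-1 a^-2 b^-1 a^2) = trace(b^-1 a^2 b^-1 a^-1 b^-1 a^-1)*trace(a) - trace(b^-1 a^2 b^-1 a^-1 b^-1)  (eliminate a^-1) = x^3*y*z^2 - x^4*z - x^2*y^2*z - x^2*z^3 + 4*x^2*z + y^2*z - x*y - z
so trace(b^-1 a^-2 b^-1 a) = trace(b^-1 a b^-1 a^-1)*trace(a) - trace(b^-1 a b^-1)  (eliminate a^-1) = x^2*y*z - x^3 - x*y^2 - x*z^2 + y*z + 3*x
reduce: trace(b^-1 a^-1 b^-1 a^-2 b^-1 a^2 b^-1) = trace(b^-1 a^-1 b^-1 a^-2 b^-1 a^2)*trace(b) - trace(b^-1 a^-1 b^-1 a^-2 b^-1 a^2 b)  (eliminate b^-1) = x^3*y^2*z^2 - x^4*y*z - x^2*y^3*z - x^2*y*z^3 + 3*x^2*y*z + y^3*z + x^3 + x*z^2 - 2*y*z - 3*x

x^3*y^2*z^2 - x^4*y*z - x^2*y^3*z - x^2*y*z^3 + 3*x^2*y*z + y^3*z + x^3 + x*z^2 - 2*y*z - 3*x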